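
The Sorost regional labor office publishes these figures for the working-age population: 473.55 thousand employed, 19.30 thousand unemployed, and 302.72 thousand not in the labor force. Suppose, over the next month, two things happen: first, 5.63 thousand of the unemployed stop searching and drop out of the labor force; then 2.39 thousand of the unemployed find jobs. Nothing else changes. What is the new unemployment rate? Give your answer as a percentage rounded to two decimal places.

New unemployment rate ≈ 2.32%.

Initially, labor force = 473.55 + 19.30 = 492.85 thousand, so u = 19.30/492.85 = 3.92%.
After the first change, unemployed and labor force both fall by 5.63 → E = 473.55, U = 13.67, labor force = 487.22 thousand.
After the second change, unemployed falls and employed rises by 2.39; labor force unchanged → E = 475.94, U = 11.28, labor force = 487.22 thousand.
New unemployment rate = 11.28 / 487.22 = 2.32%.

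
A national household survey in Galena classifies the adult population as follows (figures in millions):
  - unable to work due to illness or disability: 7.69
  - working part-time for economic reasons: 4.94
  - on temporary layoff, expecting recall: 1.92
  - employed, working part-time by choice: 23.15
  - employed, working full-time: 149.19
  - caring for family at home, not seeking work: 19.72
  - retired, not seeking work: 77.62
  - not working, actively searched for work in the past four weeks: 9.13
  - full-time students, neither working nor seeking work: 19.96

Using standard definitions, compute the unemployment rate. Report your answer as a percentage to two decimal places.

Employed = 4.94 + 23.15 + 149.19 = 177.28 million (anyone who worked, including part-time for economic reasons, counts as employed).
Unemployed = 1.92 + 9.13 = 11.05 million (jobless and actively searching, or on temporary layoff).
Labor force = 177.28 + 11.05 = 188.33 million.
Unemployment rate = 11.05 / 188.33 = 5.87%.

Unemployment rate ≈ 5.87%.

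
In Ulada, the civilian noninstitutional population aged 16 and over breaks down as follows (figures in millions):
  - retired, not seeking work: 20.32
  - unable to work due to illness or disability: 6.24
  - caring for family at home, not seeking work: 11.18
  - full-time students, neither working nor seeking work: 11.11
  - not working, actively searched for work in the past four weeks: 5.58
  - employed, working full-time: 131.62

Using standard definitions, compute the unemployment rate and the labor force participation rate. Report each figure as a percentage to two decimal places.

Employed = 131.62 million.
Unemployed = 5.58 million.
Labor force = 131.62 + 5.58 = 137.20 million.
Not in labor force = 20.32 + 6.24 + 11.18 + 11.11 = 48.85 million (those not working and not actively searching are outside the labor force).
Civilian working-age population = 137.20 + 48.85 = 186.05 million.
Unemployment rate = 5.58 / 137.20 = 4.07%.
Labor force participation rate = 137.20 / 186.05 = 73.74%.

Unemployment rate ≈ 4.07%; labor force participation rate ≈ 73.74%.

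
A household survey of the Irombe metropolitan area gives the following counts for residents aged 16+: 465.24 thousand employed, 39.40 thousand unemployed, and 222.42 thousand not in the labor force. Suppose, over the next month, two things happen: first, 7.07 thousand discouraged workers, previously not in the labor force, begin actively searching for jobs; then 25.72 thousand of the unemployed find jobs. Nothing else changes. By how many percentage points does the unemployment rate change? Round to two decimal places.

Initially, labor force = 465.24 + 39.40 = 504.64 thousand, so u = 39.40/504.64 = 7.81%.
After the first change, unemployed and labor force both rise by 7.07 → E = 465.24, U = 46.47, labor force = 511.71 thousand.
After the second change, unemployed falls and employed rises by 25.72; labor force unchanged → E = 490.96, U = 20.75, labor force = 511.71 thousand.
New unemployment rate = 20.75 / 511.71 = 4.06%.
Change = 4.06% − 7.81% = −3.75 percentage points.

The unemployment rate changes by −3.75 percentage points.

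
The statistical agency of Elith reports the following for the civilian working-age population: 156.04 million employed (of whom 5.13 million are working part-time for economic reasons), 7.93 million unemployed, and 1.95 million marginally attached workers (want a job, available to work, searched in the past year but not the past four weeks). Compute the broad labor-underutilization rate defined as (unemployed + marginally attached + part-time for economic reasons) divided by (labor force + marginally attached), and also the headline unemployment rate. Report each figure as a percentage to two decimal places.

Broad underutilization rate ≈ 9.05%; headline unemployment rate ≈ 4.84%.

Labor force = 156.04 + 7.93 = 163.97 million.
Numerator = 7.93 + 1.95 + 5.13 = 15.01 million.
Denominator = 163.97 + 1.95 = 165.92 million.
Broad rate = 15.01 / 165.92 = 9.05%.
Headline unemployment rate = 7.93 / 163.97 = 4.84%.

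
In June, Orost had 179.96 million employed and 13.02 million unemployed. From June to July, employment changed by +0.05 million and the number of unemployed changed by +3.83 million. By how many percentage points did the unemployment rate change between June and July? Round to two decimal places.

The unemployment rate changed by +1.81 percentage points.

June: labor force = 179.96 + 13.02 = 192.98; u = 13.02/192.98 = 6.75%.
July: labor force = 180.01 + 16.85 = 196.86; u = 16.85/196.86 = 8.56%.
Change = 8.56% − 6.75% = +1.81 pp.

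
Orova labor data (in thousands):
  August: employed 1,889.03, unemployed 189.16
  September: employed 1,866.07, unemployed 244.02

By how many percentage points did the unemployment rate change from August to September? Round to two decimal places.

The unemployment rate changed by +2.46 percentage points.

August: labor force = 1,889.03 + 189.16 = 2,078.19; u = 189.16/2,078.19 = 9.10%.
September: labor force = 1,866.07 + 244.02 = 2,110.09; u = 244.02/2,110.09 = 11.56%.
Change = 11.56% − 9.10% = +2.46 pp.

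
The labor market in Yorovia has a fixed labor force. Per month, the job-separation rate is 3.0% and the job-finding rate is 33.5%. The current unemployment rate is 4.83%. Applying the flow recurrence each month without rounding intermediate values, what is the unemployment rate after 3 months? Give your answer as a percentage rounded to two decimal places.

Unemployment rate after three months ≈ 7.35%.

With a fixed labor force, u_{t+1} = u_t + s·(1−u_t) − f·u_t = u_t·(1−s−f) + s.
Here 1−s−f = 0.635 and s = 0.030.
u_1 = 0.048300 × 0.635 + 0.030 = 0.060671.
u_2 = 0.060671 × 0.635 + 0.030 = 0.068526.
u_3 = 0.068526 × 0.635 + 0.030 = 0.073514.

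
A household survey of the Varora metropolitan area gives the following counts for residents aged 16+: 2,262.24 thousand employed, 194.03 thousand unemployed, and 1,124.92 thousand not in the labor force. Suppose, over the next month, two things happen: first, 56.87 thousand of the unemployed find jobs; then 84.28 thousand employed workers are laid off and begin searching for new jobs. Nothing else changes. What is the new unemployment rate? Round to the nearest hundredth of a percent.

New unemployment rate ≈ 9.02%.

Initially, labor force = 2,262.24 + 194.03 = 2,456.27 thousand, so u = 194.03/2,456.27 = 7.90%.
After the first change, unemployed falls and employed rises by 56.87; labor force unchanged → E = 2,319.11, U = 137.16, labor force = 2,456.27 thousand.
After the second change, employed falls and unemployed rises by 84.28; labor force unchanged → E = 2,234.83, U = 221.44, labor force = 2,456.27 thousand.
New unemployment rate = 221.44 / 2,456.27 = 9.02%.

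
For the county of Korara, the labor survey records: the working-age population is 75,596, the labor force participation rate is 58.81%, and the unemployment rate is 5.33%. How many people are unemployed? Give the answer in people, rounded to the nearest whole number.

About 2,370 are unemployed.

Labor force = 0.5881 × 75,596 = 44,458.
Unemployed = 0.0533 × 44,458 ≈ 2,370.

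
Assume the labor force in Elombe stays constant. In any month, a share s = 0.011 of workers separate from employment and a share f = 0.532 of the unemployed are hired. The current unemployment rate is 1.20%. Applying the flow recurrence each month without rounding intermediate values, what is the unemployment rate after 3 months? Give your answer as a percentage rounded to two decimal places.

Unemployment rate after three months ≈ 1.95%.

With a fixed labor force, u_{t+1} = u_t + s·(1−u_t) − f·u_t = u_t·(1−s−f) + s.
Here 1−s−f = 0.457 and s = 0.011.
u_1 = 0.012000 × 0.457 + 0.011 = 0.016484.
u_2 = 0.016484 × 0.457 + 0.011 = 0.018533.
u_3 = 0.018533 × 0.457 + 0.011 = 0.019470.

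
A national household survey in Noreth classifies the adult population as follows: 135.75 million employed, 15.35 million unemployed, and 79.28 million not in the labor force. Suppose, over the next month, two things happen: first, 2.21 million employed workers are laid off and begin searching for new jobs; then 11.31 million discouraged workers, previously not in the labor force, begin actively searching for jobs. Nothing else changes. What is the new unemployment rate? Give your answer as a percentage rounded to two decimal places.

Initially, labor force = 135.75 + 15.35 = 151.10 million, so u = 15.35/151.10 = 10.16%.
After the first change, employed falls and unemployed rises by 2.21; labor force unchanged → E = 133.54, U = 17.56, labor force = 151.10 million.
After the second change, unemployed and labor force both rise by 11.31 → E = 133.54, U = 28.87, labor force = 162.41 million.
New unemployment rate = 28.87 / 162.41 = 17.78%.

New unemployment rate ≈ 17.78%.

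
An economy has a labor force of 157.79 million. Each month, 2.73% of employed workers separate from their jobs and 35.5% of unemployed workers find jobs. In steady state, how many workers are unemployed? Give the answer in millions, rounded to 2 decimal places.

Steady-state unemployment rate u* = s/(s+f) = 2.73/(2.73+35.5) = 0.071410.
Unemployed = u* × labor force = 0.071410 × 157.79 ≈ 11.27 million.

About 11.27 million are unemployed in steady state.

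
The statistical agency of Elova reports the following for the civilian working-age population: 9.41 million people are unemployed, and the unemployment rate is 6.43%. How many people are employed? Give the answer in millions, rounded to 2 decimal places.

About 136.94 million are employed.

Labor force = U / u = 9.41 / 0.0643 ≈ 146.35 million.
Employed = labor force − unemployed = 146.35 − 9.41 = 136.94 million.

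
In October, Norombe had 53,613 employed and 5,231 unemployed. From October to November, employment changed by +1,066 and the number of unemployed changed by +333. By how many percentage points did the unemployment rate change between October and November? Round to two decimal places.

October: labor force = 53,613 + 5,231 = 58,844; u = 5,231/58,844 = 8.89%.
November: labor force = 54,679 + 5,564 = 60,243; u = 5,564/60,243 = 9.24%.
Change = 9.24% − 8.89% = +0.35 pp.

The unemployment rate changed by +0.35 percentage points.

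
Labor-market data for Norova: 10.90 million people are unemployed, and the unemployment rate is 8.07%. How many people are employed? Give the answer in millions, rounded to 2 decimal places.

Labor force = U / u = 10.90 / 0.0807 ≈ 135.07 million.
Employed = labor force − unemployed = 135.07 − 10.90 = 124.17 million.

About 124.17 million are employed.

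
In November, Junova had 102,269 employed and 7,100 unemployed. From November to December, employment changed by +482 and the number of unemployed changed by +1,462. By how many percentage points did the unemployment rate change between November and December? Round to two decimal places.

The unemployment rate changed by +1.20 percentage points.

November: labor force = 102,269 + 7,100 = 109,369; u = 7,100/109,369 = 6.49%.
December: labor force = 102,751 + 8,562 = 111,313; u = 8,562/111,313 = 7.69%.
Change = 7.69% − 6.49% = +1.20 pp.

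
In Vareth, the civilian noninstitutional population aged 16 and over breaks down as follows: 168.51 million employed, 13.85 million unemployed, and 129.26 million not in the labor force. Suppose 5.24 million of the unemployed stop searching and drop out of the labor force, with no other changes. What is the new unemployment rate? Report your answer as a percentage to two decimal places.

Initially, labor force = 168.51 + 13.85 = 182.36 million, so u = 13.85/182.36 = 7.59%.
After the change, unemployed and labor force both fall by 5.24 → E = 168.51, U = 8.61, labor force = 177.12 million.
New unemployment rate = 8.61 / 177.12 = 4.86%.

New unemployment rate ≈ 4.86%.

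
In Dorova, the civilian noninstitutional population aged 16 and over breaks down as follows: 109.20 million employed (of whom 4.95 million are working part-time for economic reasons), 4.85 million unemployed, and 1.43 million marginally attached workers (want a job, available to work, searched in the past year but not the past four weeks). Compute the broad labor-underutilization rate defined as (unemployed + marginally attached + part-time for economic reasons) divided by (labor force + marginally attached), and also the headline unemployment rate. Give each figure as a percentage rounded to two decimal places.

Broad underutilization rate ≈ 9.72%; headline unemployment rate ≈ 4.25%.

Labor force = 109.20 + 4.85 = 114.05 million.
Numerator = 4.85 + 1.43 + 4.95 = 11.23 million.
Denominator = 114.05 + 1.43 = 115.48 million.
Broad rate = 11.23 / 115.48 = 9.72%.
Headline unemployment rate = 4.85 / 114.05 = 4.25%.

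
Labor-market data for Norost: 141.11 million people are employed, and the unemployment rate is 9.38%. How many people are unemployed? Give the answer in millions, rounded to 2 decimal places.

Let U be the number unemployed. The labor force is E + U, and U/(E+U) = 0.0938.
So U = 0.0938 × 141.11 / (1 − 0.0938) = 13.2361 / 0.9062 ≈ 14.61 million.

About 14.61 million are unemployed.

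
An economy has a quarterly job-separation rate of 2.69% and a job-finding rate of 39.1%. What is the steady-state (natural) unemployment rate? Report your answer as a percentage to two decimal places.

At steady state the flows balance: s·E = f·U, so U/(E+U) = s/(s+f).
u* = 2.69 / (2.69 + 39.1) = 2.69 / 41.79 = 6.44%.

Steady-state unemployment rate ≈ 6.44%.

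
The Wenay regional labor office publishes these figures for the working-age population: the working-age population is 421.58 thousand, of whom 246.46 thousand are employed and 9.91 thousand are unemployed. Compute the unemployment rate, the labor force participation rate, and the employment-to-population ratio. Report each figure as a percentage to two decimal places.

Labor force = employed + unemployed = 246.46 + 9.91 = 256.37 thousand.
Unemployment rate = 9.91 / 256.37 = 3.87%.
Labor force participation rate = 256.37 / 421.58 = 60.81%.
Employment-population ratio = 246.46 / 421.58 = 58.46%.

Unemployment rate ≈ 3.87%; labor force participation rate ≈ 60.81%; employment-population ratio ≈ 58.46%.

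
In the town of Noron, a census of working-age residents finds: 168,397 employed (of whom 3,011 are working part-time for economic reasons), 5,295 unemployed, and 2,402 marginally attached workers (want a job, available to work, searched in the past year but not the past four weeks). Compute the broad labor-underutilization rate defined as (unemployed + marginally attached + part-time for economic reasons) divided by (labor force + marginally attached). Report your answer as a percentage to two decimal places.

Labor force = 168,397 + 5,295 = 173,692.
Numerator = 5,295 + 2,402 + 3,011 = 10,708.
Denominator = 173,692 + 2,402 = 176,094.
Broad rate = 10,708 / 176,094 = 6.08%.

Broad underutilization rate ≈ 6.08%.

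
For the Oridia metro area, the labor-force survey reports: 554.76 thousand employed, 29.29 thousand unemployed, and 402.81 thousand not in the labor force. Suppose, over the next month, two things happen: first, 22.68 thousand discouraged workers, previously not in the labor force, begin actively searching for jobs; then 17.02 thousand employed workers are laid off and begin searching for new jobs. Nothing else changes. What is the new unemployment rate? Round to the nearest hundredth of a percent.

New unemployment rate ≈ 11.37%.

Initially, labor force = 554.76 + 29.29 = 584.05 thousand, so u = 29.29/584.05 = 5.01%.
After the first change, unemployed and labor force both rise by 22.68 → E = 554.76, U = 51.97, labor force = 606.73 thousand.
After the second change, employed falls and unemployed rises by 17.02; labor force unchanged → E = 537.74, U = 68.99, labor force = 606.73 thousand.
New unemployment rate = 68.99 / 606.73 = 11.37%.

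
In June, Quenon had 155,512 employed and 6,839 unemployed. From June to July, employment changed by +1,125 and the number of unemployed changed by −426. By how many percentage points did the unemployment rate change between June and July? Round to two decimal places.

The unemployment rate changed by −0.28 percentage points.

June: labor force = 155,512 + 6,839 = 162,351; u = 6,839/162,351 = 4.21%.
July: labor force = 156,637 + 6,413 = 163,050; u = 6,413/163,050 = 3.93%.
Change = 3.93% − 4.21% = −0.28 pp.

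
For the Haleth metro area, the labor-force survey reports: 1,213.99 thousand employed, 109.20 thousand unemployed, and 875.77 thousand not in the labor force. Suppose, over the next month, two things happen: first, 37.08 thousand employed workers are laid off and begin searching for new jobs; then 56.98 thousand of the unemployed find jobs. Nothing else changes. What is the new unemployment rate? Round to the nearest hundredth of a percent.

Initially, labor force = 1,213.99 + 109.20 = 1,323.19 thousand, so u = 109.20/1,323.19 = 8.25%.
After the first change, employed falls and unemployed rises by 37.08; labor force unchanged → E = 1,176.91, U = 146.28, labor force = 1,323.19 thousand.
After the second change, unemployed falls and employed rises by 56.98; labor force unchanged → E = 1,233.89, U = 89.30, labor force = 1,323.19 thousand.
New unemployment rate = 89.30 / 1,323.19 = 6.75%.

New unemployment rate ≈ 6.75%.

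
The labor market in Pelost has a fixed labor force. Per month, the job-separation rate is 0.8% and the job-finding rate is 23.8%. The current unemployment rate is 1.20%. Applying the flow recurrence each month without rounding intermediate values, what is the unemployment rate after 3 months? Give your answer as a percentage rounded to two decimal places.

Unemployment rate after three months ≈ 2.37%.

With a fixed labor force, u_{t+1} = u_t + s·(1−u_t) − f·u_t = u_t·(1−s−f) + s.
Here 1−s−f = 0.754 and s = 0.008.
u_1 = 0.012000 × 0.754 + 0.008 = 0.017048.
u_2 = 0.017048 × 0.754 + 0.008 = 0.020854.
u_3 = 0.020854 × 0.754 + 0.008 = 0.023724.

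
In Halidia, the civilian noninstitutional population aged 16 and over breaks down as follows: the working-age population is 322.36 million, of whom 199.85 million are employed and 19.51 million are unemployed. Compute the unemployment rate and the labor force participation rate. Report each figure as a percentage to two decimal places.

Labor force = employed + unemployed = 199.85 + 19.51 = 219.36 million.
Unemployment rate = 19.51 / 219.36 = 8.89%.
Labor force participation rate = 219.36 / 322.36 = 68.05%.

Unemployment rate ≈ 8.89%; labor force participation rate ≈ 68.05%.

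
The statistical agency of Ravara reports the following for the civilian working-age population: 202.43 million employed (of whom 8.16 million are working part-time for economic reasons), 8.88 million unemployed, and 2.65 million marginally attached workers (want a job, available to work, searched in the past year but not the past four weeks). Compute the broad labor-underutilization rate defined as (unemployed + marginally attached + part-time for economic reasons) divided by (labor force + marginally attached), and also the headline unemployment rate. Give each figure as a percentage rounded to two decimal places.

Broad underutilization rate ≈ 9.20%; headline unemployment rate ≈ 4.20%.

Labor force = 202.43 + 8.88 = 211.31 million.
Numerator = 8.88 + 2.65 + 8.16 = 19.69 million.
Denominator = 211.31 + 2.65 = 213.96 million.
Broad rate = 19.69 / 213.96 = 9.20%.
Headline unemployment rate = 8.88 / 211.31 = 4.20%.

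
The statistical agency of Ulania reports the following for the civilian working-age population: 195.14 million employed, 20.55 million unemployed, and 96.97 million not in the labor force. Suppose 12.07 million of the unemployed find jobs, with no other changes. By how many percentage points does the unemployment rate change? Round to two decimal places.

The unemployment rate changes by −5.60 percentage points.

Initially, labor force = 195.14 + 20.55 = 215.69 million, so u = 20.55/215.69 = 9.53%.
After the change, unemployed falls and employed rises by 12.07; labor force unchanged → E = 207.21, U = 8.48, labor force = 215.69 million.
New unemployment rate = 8.48 / 215.69 = 3.93%.
Change = 3.93% − 9.53% = −5.60 percentage points.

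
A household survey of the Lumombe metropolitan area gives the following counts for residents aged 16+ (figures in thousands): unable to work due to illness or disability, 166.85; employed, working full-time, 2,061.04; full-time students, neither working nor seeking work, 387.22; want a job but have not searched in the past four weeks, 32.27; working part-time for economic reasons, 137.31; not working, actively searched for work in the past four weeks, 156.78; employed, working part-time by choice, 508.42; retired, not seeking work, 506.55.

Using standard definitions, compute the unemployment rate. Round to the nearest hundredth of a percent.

Employed = 2,061.04 + 137.31 + 508.42 = 2,706.77 thousand (anyone who worked, including part-time for economic reasons, counts as employed).
Unemployed = 156.78 thousand.
Labor force = 2,706.77 + 156.78 = 2,863.55 thousand.
Unemployment rate = 156.78 / 2,863.55 = 5.48%.

Unemployment rate ≈ 5.48%.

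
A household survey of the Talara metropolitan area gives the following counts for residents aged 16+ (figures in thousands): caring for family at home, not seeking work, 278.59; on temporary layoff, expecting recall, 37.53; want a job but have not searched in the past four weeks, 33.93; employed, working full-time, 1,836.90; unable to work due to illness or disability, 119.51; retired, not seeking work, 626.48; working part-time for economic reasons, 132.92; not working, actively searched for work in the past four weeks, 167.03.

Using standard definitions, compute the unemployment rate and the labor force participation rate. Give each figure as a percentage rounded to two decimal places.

Unemployment rate ≈ 9.41%; labor force participation rate ≈ 67.26%.

Employed = 1,836.90 + 132.92 = 1,969.82 thousand (anyone who worked, including part-time for economic reasons, counts as employed).
Unemployed = 37.53 + 167.03 = 204.56 thousand (jobless and actively searching, or on temporary layoff).
Labor force = 1,969.82 + 204.56 = 2,174.38 thousand.
Not in labor force = 278.59 + 33.93 + 119.51 + 626.48 = 1,058.51 thousand (those not working and not actively searching are outside the labor force — including those who want a job but have given up searching).
Civilian working-age population = 2,174.38 + 1,058.51 = 3,232.89 thousand.
Unemployment rate = 204.56 / 2,174.38 = 9.41%.
Labor force participation rate = 2,174.38 / 3,232.89 = 67.26%.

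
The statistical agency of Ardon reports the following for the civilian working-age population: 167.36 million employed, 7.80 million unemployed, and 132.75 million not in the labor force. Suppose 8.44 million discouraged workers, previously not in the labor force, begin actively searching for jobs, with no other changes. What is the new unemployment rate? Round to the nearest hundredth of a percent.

New unemployment rate ≈ 8.85%.

Initially, labor force = 167.36 + 7.80 = 175.16 million, so u = 7.80/175.16 = 4.45%.
After the change, unemployed and labor force both rise by 8.44 → E = 167.36, U = 16.24, labor force = 183.60 million.
New unemployment rate = 16.24 / 183.60 = 8.85%.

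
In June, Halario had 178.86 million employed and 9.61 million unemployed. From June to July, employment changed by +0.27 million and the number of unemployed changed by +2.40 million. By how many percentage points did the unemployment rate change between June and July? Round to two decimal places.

The unemployment rate changed by +1.18 percentage points.

June: labor force = 178.86 + 9.61 = 188.47; u = 9.61/188.47 = 5.10%.
July: labor force = 179.13 + 12.01 = 191.14; u = 12.01/191.14 = 6.28%.
Change = 6.28% − 5.10% = +1.18 pp.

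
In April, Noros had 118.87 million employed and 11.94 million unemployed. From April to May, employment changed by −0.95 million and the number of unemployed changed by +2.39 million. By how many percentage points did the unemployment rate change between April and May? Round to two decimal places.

April: labor force = 118.87 + 11.94 = 130.81; u = 11.94/130.81 = 9.13%.
May: labor force = 117.92 + 14.33 = 132.25; u = 14.33/132.25 = 10.84%.
Change = 10.84% − 9.13% = +1.71 pp.

The unemployment rate changed by +1.71 percentage points.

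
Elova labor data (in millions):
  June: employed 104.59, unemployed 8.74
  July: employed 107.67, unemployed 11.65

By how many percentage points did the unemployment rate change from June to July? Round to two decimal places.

June: labor force = 104.59 + 8.74 = 113.33; u = 8.74/113.33 = 7.71%.
July: labor force = 107.67 + 11.65 = 119.32; u = 11.65/119.32 = 9.76%.
Change = 9.76% − 7.71% = +2.05 pp.

The unemployment rate changed by +2.05 percentage points.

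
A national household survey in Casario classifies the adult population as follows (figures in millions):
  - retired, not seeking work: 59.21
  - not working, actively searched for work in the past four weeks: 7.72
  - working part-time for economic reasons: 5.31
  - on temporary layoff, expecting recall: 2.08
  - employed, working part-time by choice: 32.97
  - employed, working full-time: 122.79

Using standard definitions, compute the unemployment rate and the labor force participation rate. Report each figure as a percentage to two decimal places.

Employed = 5.31 + 32.97 + 122.79 = 161.07 million (anyone who worked, including part-time for economic reasons, counts as employed).
Unemployed = 7.72 + 2.08 = 9.80 million (jobless and actively searching, or on temporary layoff).
Labor force = 161.07 + 9.80 = 170.87 million.
Not in labor force = 59.21 million (those not working and not actively searching are outside the labor force).
Civilian working-age population = 170.87 + 59.21 = 230.08 million.
Unemployment rate = 9.80 / 170.87 = 5.74%.
Labor force participation rate = 170.87 / 230.08 = 74.27%.

Unemployment rate ≈ 5.74%; labor force participation rate ≈ 74.27%.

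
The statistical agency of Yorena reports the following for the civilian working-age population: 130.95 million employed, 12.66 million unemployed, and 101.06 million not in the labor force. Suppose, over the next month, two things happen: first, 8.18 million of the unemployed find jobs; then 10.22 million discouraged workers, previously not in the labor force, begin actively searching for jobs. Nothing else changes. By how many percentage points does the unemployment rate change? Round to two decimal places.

The unemployment rate changes by +0.74 percentage points.

Initially, labor force = 130.95 + 12.66 = 143.61 million, so u = 12.66/143.61 = 8.82%.
After the first change, unemployed falls and employed rises by 8.18; labor force unchanged → E = 139.13, U = 4.48, labor force = 143.61 million.
After the second change, unemployed and labor force both rise by 10.22 → E = 139.13, U = 14.70, labor force = 153.83 million.
New unemployment rate = 14.70 / 153.83 = 9.56%.
Change = 9.56% − 8.82% = +0.74 percentage points.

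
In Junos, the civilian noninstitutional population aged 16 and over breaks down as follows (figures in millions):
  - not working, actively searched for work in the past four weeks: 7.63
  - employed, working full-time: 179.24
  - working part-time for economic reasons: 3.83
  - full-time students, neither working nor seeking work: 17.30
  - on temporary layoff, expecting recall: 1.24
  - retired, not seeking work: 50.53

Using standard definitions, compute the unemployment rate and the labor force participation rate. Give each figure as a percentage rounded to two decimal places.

Unemployment rate ≈ 4.62%; labor force participation rate ≈ 73.89%.

Employed = 179.24 + 3.83 = 183.07 million (anyone who worked, including part-time for economic reasons, counts as employed).
Unemployed = 7.63 + 1.24 = 8.87 million (jobless and actively searching, or on temporary layoff).
Labor force = 183.07 + 8.87 = 191.94 million.
Not in labor force = 17.30 + 50.53 = 67.83 million (those not working and not actively searching are outside the labor force).
Civilian working-age population = 191.94 + 67.83 = 259.77 million.
Unemployment rate = 8.87 / 191.94 = 4.62%.
Labor force participation rate = 191.94 / 259.77 = 73.89%.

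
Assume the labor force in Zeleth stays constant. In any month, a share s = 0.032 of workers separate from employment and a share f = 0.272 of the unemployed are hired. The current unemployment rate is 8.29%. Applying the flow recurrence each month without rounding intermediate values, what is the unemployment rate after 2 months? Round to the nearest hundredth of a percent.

With a fixed labor force, u_{t+1} = u_t + s·(1−u_t) − f·u_t = u_t·(1−s−f) + s.
Here 1−s−f = 0.696 and s = 0.032.
u_1 = 0.082900 × 0.696 + 0.032 = 0.089698.
u_2 = 0.089698 × 0.696 + 0.032 = 0.094430.

Unemployment rate after two months ≈ 9.44%.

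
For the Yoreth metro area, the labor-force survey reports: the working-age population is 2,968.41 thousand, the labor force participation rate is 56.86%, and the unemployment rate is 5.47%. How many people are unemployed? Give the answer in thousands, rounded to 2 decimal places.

Labor force = 0.5686 × 2,968.41 = 1,687.84 thousand.
Unemployed = 0.0547 × 1,687.84 ≈ 92.32 thousand.

About 92.32 thousand are unemployed.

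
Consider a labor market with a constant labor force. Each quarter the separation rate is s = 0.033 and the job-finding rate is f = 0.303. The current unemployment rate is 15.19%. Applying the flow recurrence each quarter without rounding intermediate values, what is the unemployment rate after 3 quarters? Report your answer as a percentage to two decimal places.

Unemployment rate after three quarters ≈ 11.39%.

With a fixed labor force, u_{t+1} = u_t + s·(1−u_t) − f·u_t = u_t·(1−s−f) + s.
Here 1−s−f = 0.664 and s = 0.033.
u_1 = 0.151900 × 0.664 + 0.033 = 0.133862.
u_2 = 0.133862 × 0.664 + 0.033 = 0.121884.
u_3 = 0.121884 × 0.664 + 0.033 = 0.113931.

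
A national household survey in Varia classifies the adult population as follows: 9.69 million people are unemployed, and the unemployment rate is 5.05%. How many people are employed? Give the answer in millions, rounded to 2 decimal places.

About 182.19 million are employed.

Labor force = U / u = 9.69 / 0.0505 ≈ 191.88 million.
Employed = labor force − unemployed = 191.88 − 9.69 = 182.19 million.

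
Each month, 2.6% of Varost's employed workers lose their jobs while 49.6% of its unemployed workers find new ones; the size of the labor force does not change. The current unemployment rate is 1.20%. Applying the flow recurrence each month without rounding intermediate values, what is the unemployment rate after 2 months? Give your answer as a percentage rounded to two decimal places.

With a fixed labor force, u_{t+1} = u_t + s·(1−u_t) − f·u_t = u_t·(1−s−f) + s.
Here 1−s−f = 0.478 and s = 0.026.
u_1 = 0.012000 × 0.478 + 0.026 = 0.031736.
u_2 = 0.031736 × 0.478 + 0.026 = 0.041170.

Unemployment rate after two months ≈ 4.12%.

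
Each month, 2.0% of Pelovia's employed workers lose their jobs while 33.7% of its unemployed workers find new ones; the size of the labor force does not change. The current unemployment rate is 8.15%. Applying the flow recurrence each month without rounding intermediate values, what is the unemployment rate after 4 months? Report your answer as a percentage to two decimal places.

With a fixed labor force, u_{t+1} = u_t + s·(1−u_t) − f·u_t = u_t·(1−s−f) + s.
Here 1−s−f = 0.643 and s = 0.020.
u_1 = 0.081500 × 0.643 + 0.020 = 0.072405.
u_2 = 0.072405 × 0.643 + 0.020 = 0.066556.
u_3 = 0.066556 × 0.643 + 0.020 = 0.062796.
u_4 = 0.062796 × 0.643 + 0.020 = 0.060378.

Unemployment rate after four months ≈ 6.04%.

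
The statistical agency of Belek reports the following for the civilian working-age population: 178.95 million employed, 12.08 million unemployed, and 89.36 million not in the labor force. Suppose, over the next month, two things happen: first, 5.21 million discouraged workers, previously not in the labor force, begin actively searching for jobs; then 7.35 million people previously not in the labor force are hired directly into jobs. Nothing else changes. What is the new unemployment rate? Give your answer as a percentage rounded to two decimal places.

New unemployment rate ≈ 8.49%.

Initially, labor force = 178.95 + 12.08 = 191.03 million, so u = 12.08/191.03 = 6.32%.
After the first change, unemployed and labor force both rise by 5.21 → E = 178.95, U = 17.29, labor force = 196.24 million.
After the second change, employed and labor force both rise by 7.35; unemployed unchanged → E = 186.30, U = 17.29, labor force = 203.59 million.
New unemployment rate = 17.29 / 203.59 = 8.49%.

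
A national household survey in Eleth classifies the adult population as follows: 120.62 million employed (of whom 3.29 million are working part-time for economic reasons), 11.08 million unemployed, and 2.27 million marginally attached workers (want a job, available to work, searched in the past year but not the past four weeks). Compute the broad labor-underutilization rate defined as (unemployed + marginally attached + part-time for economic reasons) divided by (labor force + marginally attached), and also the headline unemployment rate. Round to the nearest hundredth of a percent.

Broad underutilization rate ≈ 12.42%; headline unemployment rate ≈ 8.41%.

Labor force = 120.62 + 11.08 = 131.70 million.
Numerator = 11.08 + 2.27 + 3.29 = 16.64 million.
Denominator = 131.70 + 2.27 = 133.97 million.
Broad rate = 16.64 / 133.97 = 12.42%.
Headline unemployment rate = 11.08 / 131.70 = 8.41%.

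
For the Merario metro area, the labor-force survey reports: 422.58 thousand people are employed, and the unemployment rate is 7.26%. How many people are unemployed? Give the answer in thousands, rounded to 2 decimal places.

About 33.08 thousand are unemployed.

Let U be the number unemployed. The labor force is E + U, and U/(E+U) = 0.0726.
So U = 0.0726 × 422.58 / (1 − 0.0726) = 30.6793 / 0.9274 ≈ 33.08 thousand.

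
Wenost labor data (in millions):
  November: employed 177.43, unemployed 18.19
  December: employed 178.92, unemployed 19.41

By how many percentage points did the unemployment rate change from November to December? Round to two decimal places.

The unemployment rate changed by +0.49 percentage points.

November: labor force = 177.43 + 18.19 = 195.62; u = 18.19/195.62 = 9.30%.
December: labor force = 178.92 + 19.41 = 198.33; u = 19.41/198.33 = 9.79%.
Change = 9.79% − 9.30% = +0.49 pp.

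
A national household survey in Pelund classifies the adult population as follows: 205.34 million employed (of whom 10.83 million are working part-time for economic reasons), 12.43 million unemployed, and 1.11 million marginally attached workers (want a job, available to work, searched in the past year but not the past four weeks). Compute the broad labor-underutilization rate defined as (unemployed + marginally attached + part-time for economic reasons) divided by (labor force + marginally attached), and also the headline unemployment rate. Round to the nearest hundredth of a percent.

Broad underutilization rate ≈ 11.13%; headline unemployment rate ≈ 5.71%.

Labor force = 205.34 + 12.43 = 217.77 million.
Numerator = 12.43 + 1.11 + 10.83 = 24.37 million.
Denominator = 217.77 + 1.11 = 218.88 million.
Broad rate = 24.37 / 218.88 = 11.13%.
Headline unemployment rate = 12.43 / 217.77 = 5.71%.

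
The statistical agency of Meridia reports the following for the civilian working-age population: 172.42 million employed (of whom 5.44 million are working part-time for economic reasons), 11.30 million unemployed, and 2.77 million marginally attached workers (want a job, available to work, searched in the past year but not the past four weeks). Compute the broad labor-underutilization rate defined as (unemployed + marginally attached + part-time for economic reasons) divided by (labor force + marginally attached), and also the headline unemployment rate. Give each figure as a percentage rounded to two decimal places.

Labor force = 172.42 + 11.30 = 183.72 million.
Numerator = 11.30 + 2.77 + 5.44 = 19.51 million.
Denominator = 183.72 + 2.77 = 186.49 million.
Broad rate = 19.51 / 186.49 = 10.46%.
Headline unemployment rate = 11.30 / 183.72 = 6.15%.

Broad underutilization rate ≈ 10.46%; headline unemployment rate ≈ 6.15%.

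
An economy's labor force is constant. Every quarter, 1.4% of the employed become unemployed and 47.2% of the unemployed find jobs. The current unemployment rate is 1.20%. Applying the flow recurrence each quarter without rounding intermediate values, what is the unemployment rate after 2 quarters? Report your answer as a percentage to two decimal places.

Unemployment rate after two quarters ≈ 2.44%.

With a fixed labor force, u_{t+1} = u_t + s·(1−u_t) − f·u_t = u_t·(1−s−f) + s.
Here 1−s−f = 0.514 and s = 0.014.
u_1 = 0.012000 × 0.514 + 0.014 = 0.020168.
u_2 = 0.020168 × 0.514 + 0.014 = 0.024366.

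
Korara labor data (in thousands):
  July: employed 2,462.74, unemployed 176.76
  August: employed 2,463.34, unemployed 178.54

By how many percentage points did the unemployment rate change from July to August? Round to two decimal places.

The unemployment rate changed by +0.06 percentage points.

July: labor force = 2,462.74 + 176.76 = 2,639.50; u = 176.76/2,639.50 = 6.70%.
August: labor force = 2,463.34 + 178.54 = 2,641.88; u = 178.54/2,641.88 = 6.76%.
Change = 6.76% − 6.70% = +0.06 pp.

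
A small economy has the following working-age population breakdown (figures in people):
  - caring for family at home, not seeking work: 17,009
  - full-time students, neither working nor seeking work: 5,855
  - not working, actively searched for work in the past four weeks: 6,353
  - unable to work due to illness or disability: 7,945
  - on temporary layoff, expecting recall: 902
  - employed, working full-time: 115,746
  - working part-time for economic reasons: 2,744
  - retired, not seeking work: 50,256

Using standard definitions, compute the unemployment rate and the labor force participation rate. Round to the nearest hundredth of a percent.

Unemployment rate ≈ 5.77%; labor force participation rate ≈ 60.80%.

Employed = 115,746 + 2,744 = 118,490 (anyone who worked, including part-time for economic reasons, counts as employed).
Unemployed = 6,353 + 902 = 7,255 (jobless and actively searching, or on temporary layoff).
Labor force = 118,490 + 7,255 = 125,745.
Not in labor force = 17,009 + 5,855 + 7,945 + 50,256 = 81,065 (those not working and not actively searching are outside the labor force).
Civilian working-age population = 125,745 + 81,065 = 206,810.
Unemployment rate = 7,255 / 125,745 = 5.77%.
Labor force participation rate = 125,745 / 206,810 = 60.80%.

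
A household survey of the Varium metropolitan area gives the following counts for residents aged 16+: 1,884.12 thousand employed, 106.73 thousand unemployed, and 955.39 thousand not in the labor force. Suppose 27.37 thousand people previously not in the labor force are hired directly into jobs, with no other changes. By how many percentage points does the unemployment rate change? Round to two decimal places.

The unemployment rate changes by −0.07 percentage points.

Initially, labor force = 1,884.12 + 106.73 = 1,990.85 thousand, so u = 106.73/1,990.85 = 5.36%.
After the change, employed and labor force both rise by 27.37; unemployed unchanged → E = 1,911.49, U = 106.73, labor force = 2,018.22 thousand.
New unemployment rate = 106.73 / 2,018.22 = 5.29%.
Change = 5.29% − 5.36% = −0.07 percentage points.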